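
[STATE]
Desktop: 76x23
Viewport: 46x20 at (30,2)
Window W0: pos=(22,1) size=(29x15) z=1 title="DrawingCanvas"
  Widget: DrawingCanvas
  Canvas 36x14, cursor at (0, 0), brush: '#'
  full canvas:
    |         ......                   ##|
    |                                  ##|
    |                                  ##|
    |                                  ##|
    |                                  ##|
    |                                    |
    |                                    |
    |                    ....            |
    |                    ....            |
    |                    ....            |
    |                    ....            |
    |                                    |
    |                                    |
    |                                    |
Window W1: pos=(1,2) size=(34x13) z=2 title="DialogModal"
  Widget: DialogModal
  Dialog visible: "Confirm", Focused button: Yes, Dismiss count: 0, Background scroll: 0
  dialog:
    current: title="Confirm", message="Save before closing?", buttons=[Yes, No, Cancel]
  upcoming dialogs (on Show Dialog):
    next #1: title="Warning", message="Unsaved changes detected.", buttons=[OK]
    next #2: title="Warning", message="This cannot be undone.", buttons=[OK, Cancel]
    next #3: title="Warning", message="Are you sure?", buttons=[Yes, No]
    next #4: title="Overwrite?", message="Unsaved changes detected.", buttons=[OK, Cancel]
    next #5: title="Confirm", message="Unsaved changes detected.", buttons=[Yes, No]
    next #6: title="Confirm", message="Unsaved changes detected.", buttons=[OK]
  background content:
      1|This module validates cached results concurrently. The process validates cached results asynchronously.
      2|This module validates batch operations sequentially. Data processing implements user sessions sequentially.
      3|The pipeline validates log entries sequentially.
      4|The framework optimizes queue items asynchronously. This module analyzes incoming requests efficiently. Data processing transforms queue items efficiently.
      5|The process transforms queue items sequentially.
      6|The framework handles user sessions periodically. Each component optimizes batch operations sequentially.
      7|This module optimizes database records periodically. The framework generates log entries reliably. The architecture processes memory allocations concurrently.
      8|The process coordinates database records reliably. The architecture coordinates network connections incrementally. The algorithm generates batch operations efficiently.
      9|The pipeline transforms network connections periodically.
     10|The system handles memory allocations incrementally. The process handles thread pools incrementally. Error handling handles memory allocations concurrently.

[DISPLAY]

━━━━┓as             ┃                         
    ┃───────────────┨                         
────┨...            ┃                         
 res┃               ┃                         
oper┃               ┃                         
ntri┃               ┃                         
e it┃               ┃                         
 ite┃               ┃                         
essi┃               ┃                         
se r┃        ....   ┃                         
base┃        ....   ┃                         
ork ┃        ....   ┃                         
━━━━┛        ....   ┃                         
━━━━━━━━━━━━━━━━━━━━┛                         
                                              
                                              
                                              
                                              
                                              
                                              


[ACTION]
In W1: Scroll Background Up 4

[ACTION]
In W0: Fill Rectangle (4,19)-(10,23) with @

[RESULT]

━━━━┓as             ┃                         
    ┃───────────────┨                         
────┨...            ┃                         
 res┃               ┃                         
oper┃               ┃                         
ntri┃               ┃                         
e it┃       @@@@@   ┃                         
 ite┃       @@@@@   ┃                         
essi┃       @@@@@   ┃                         
se r┃       @@@@@   ┃                         
base┃       @@@@@   ┃                         
ork ┃       @@@@@   ┃                         
━━━━┛       @@@@@   ┃                         
━━━━━━━━━━━━━━━━━━━━┛                         
                                              
                                              
                                              
                                              
                                              
                                              


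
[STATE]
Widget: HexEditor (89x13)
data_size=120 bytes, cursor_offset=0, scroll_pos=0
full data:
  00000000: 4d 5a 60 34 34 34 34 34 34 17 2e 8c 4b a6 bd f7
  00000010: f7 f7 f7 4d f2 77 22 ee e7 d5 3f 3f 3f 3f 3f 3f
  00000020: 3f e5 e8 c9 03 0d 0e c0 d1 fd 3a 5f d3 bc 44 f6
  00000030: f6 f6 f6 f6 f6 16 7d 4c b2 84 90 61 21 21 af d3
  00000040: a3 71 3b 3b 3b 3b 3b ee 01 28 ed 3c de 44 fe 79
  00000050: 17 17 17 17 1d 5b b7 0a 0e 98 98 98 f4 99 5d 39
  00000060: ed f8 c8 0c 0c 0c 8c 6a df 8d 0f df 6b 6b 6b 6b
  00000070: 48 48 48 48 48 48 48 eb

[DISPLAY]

00000000  4D 5a 60 34 34 34 34 34  34 17 2e 8c 4b a6 bd f7  |MZ`444444...K...|           
00000010  f7 f7 f7 4d f2 77 22 ee  e7 d5 3f 3f 3f 3f 3f 3f  |...M.w"...??????|           
00000020  3f e5 e8 c9 03 0d 0e c0  d1 fd 3a 5f d3 bc 44 f6  |?.........:_..D.|           
00000030  f6 f6 f6 f6 f6 16 7d 4c  b2 84 90 61 21 21 af d3  |......}L...a!!..|           
00000040  a3 71 3b 3b 3b 3b 3b ee  01 28 ed 3c de 44 fe 79  |.q;;;;;..(.<.D.y|           
00000050  17 17 17 17 1d 5b b7 0a  0e 98 98 98 f4 99 5d 39  |.....[........]9|           
00000060  ed f8 c8 0c 0c 0c 8c 6a  df 8d 0f df 6b 6b 6b 6b  |.......j....kkkk|           
00000070  48 48 48 48 48 48 48 eb                           |HHHHHHH.        |           
                                                                                         
                                                                                         
                                                                                         
                                                                                         
                                                                                         


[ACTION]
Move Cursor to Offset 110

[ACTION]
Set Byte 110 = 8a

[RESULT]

00000000  4d 5a 60 34 34 34 34 34  34 17 2e 8c 4b a6 bd f7  |MZ`444444...K...|           
00000010  f7 f7 f7 4d f2 77 22 ee  e7 d5 3f 3f 3f 3f 3f 3f  |...M.w"...??????|           
00000020  3f e5 e8 c9 03 0d 0e c0  d1 fd 3a 5f d3 bc 44 f6  |?.........:_..D.|           
00000030  f6 f6 f6 f6 f6 16 7d 4c  b2 84 90 61 21 21 af d3  |......}L...a!!..|           
00000040  a3 71 3b 3b 3b 3b 3b ee  01 28 ed 3c de 44 fe 79  |.q;;;;;..(.<.D.y|           
00000050  17 17 17 17 1d 5b b7 0a  0e 98 98 98 f4 99 5d 39  |.....[........]9|           
00000060  ed f8 c8 0c 0c 0c 8c 6a  df 8d 0f df 6b 6b 8A 6b  |.......j....kk.k|           
00000070  48 48 48 48 48 48 48 eb                           |HHHHHHH.        |           
                                                                                         
                                                                                         
                                                                                         
                                                                                         
                                                                                         


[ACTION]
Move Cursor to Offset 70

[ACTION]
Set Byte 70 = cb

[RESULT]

00000000  4d 5a 60 34 34 34 34 34  34 17 2e 8c 4b a6 bd f7  |MZ`444444...K...|           
00000010  f7 f7 f7 4d f2 77 22 ee  e7 d5 3f 3f 3f 3f 3f 3f  |...M.w"...??????|           
00000020  3f e5 e8 c9 03 0d 0e c0  d1 fd 3a 5f d3 bc 44 f6  |?.........:_..D.|           
00000030  f6 f6 f6 f6 f6 16 7d 4c  b2 84 90 61 21 21 af d3  |......}L...a!!..|           
00000040  a3 71 3b 3b 3b 3b CB ee  01 28 ed 3c de 44 fe 79  |.q;;;;...(.<.D.y|           
00000050  17 17 17 17 1d 5b b7 0a  0e 98 98 98 f4 99 5d 39  |.....[........]9|           
00000060  ed f8 c8 0c 0c 0c 8c 6a  df 8d 0f df 6b 6b 8a 6b  |.......j....kk.k|           
00000070  48 48 48 48 48 48 48 eb                           |HHHHHHH.        |           
                                                                                         
                                                                                         
                                                                                         
                                                                                         
                                                                                         


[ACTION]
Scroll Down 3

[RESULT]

00000030  f6 f6 f6 f6 f6 16 7d 4c  b2 84 90 61 21 21 af d3  |......}L...a!!..|           
00000040  a3 71 3b 3b 3b 3b CB ee  01 28 ed 3c de 44 fe 79  |.q;;;;...(.<.D.y|           
00000050  17 17 17 17 1d 5b b7 0a  0e 98 98 98 f4 99 5d 39  |.....[........]9|           
00000060  ed f8 c8 0c 0c 0c 8c 6a  df 8d 0f df 6b 6b 8a 6b  |.......j....kk.k|           
00000070  48 48 48 48 48 48 48 eb                           |HHHHHHH.        |           
                                                                                         
                                                                                         
                                                                                         
                                                                                         
                                                                                         
                                                                                         
                                                                                         
                                                                                         


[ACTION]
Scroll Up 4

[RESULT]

00000000  4d 5a 60 34 34 34 34 34  34 17 2e 8c 4b a6 bd f7  |MZ`444444...K...|           
00000010  f7 f7 f7 4d f2 77 22 ee  e7 d5 3f 3f 3f 3f 3f 3f  |...M.w"...??????|           
00000020  3f e5 e8 c9 03 0d 0e c0  d1 fd 3a 5f d3 bc 44 f6  |?.........:_..D.|           
00000030  f6 f6 f6 f6 f6 16 7d 4c  b2 84 90 61 21 21 af d3  |......}L...a!!..|           
00000040  a3 71 3b 3b 3b 3b CB ee  01 28 ed 3c de 44 fe 79  |.q;;;;...(.<.D.y|           
00000050  17 17 17 17 1d 5b b7 0a  0e 98 98 98 f4 99 5d 39  |.....[........]9|           
00000060  ed f8 c8 0c 0c 0c 8c 6a  df 8d 0f df 6b 6b 8a 6b  |.......j....kk.k|           
00000070  48 48 48 48 48 48 48 eb                           |HHHHHHH.        |           
                                                                                         
                                                                                         
                                                                                         
                                                                                         
                                                                                         


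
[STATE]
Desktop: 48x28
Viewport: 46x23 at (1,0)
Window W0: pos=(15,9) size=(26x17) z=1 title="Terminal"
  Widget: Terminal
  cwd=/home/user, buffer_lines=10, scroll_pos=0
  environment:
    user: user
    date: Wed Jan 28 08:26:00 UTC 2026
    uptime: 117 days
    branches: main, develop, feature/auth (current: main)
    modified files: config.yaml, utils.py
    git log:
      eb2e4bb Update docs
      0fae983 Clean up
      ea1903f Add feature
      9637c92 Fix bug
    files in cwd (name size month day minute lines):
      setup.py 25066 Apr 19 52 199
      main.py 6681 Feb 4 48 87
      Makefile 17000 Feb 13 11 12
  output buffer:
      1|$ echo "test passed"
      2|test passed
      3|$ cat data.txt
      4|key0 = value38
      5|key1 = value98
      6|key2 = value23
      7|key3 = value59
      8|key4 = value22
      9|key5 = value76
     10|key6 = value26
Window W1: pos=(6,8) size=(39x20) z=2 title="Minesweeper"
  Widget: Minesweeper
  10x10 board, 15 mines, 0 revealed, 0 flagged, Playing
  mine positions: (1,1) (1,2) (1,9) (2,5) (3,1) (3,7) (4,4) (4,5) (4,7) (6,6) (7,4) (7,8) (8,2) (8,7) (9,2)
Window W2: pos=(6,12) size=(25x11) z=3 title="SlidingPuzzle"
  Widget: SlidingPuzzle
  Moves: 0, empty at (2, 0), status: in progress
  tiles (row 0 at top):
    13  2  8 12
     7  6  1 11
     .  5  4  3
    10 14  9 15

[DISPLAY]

                                              
                                              
                                              
                                              
                                              
                                              
                                              
                                              
     ┏━━━━━━━━━━━━━━━━━━━━━━━━━━━━━━━━━━━━━┓  
     ┃ Minesweeper                         ┃  
     ┠─────────────────────────────────────┨  
     ┃■■■■■■■■■■                           ┃  
     ┏━━━━━━━━━━━━━━━━━━━━━━━┓             ┃  
     ┃ SlidingPuzzle         ┃             ┃  
     ┠───────────────────────┨             ┃  
     ┃┌────┬────┬────┬────┐  ┃             ┃  
     ┃│ 13 │  2 │  8 │ 12 │  ┃             ┃  
     ┃├────┼────┼────┼────┤  ┃             ┃  
     ┃│  7 │  6 │  1 │ 11 │  ┃             ┃  
     ┃├────┼────┼────┼────┤  ┃             ┃  
     ┃│    │  5 │  4 │  3 │  ┃             ┃  
     ┃├────┼────┼────┼────┤  ┃             ┃  
     ┗━━━━━━━━━━━━━━━━━━━━━━━┛             ┃  


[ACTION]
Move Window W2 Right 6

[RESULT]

                                              
                                              
                                              
                                              
                                              
                                              
                                              
                                              
     ┏━━━━━━━━━━━━━━━━━━━━━━━━━━━━━━━━━━━━━┓  
     ┃ Minesweeper                         ┃  
     ┠─────────────────────────────────────┨  
     ┃■■■■■■■■■■                           ┃  
     ┃■■■■■┏━━━━━━━━━━━━━━━━━━━━━━━┓       ┃  
     ┃■■■■■┃ SlidingPuzzle         ┃       ┃  
     ┃■■■■■┠───────────────────────┨       ┃  
     ┃■■■■■┃┌────┬────┬────┬────┐  ┃       ┃  
     ┃■■■■■┃│ 13 │  2 │  8 │ 12 │  ┃       ┃  
     ┃■■■■■┃├────┼────┼────┼────┤  ┃       ┃  
     ┃■■■■■┃│  7 │  6 │  1 │ 11 │  ┃       ┃  
     ┃■■■■■┃├────┼────┼────┼────┤  ┃       ┃  
     ┃■■■■■┃│    │  5 │  4 │  3 │  ┃       ┃  
     ┃     ┃├────┼────┼────┼────┤  ┃       ┃  
     ┃     ┗━━━━━━━━━━━━━━━━━━━━━━━┛       ┃  


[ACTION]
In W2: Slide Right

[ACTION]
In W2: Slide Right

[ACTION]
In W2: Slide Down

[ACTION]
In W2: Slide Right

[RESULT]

                                              
                                              
                                              
                                              
                                              
                                              
                                              
                                              
     ┏━━━━━━━━━━━━━━━━━━━━━━━━━━━━━━━━━━━━━┓  
     ┃ Minesweeper                         ┃  
     ┠─────────────────────────────────────┨  
     ┃■■■■■■■■■■                           ┃  
     ┃■■■■■┏━━━━━━━━━━━━━━━━━━━━━━━┓       ┃  
     ┃■■■■■┃ SlidingPuzzle         ┃       ┃  
     ┃■■■■■┠───────────────────────┨       ┃  
     ┃■■■■■┃┌────┬────┬────┬────┐  ┃       ┃  
     ┃■■■■■┃│ 13 │  2 │  8 │ 12 │  ┃       ┃  
     ┃■■■■■┃├────┼────┼────┼────┤  ┃       ┃  
     ┃■■■■■┃│    │  6 │  1 │ 11 │  ┃       ┃  
     ┃■■■■■┃├────┼────┼────┼────┤  ┃       ┃  
     ┃■■■■■┃│  7 │  5 │  4 │  3 │  ┃       ┃  
     ┃     ┃├────┼────┼────┼────┤  ┃       ┃  
     ┃     ┗━━━━━━━━━━━━━━━━━━━━━━━┛       ┃  


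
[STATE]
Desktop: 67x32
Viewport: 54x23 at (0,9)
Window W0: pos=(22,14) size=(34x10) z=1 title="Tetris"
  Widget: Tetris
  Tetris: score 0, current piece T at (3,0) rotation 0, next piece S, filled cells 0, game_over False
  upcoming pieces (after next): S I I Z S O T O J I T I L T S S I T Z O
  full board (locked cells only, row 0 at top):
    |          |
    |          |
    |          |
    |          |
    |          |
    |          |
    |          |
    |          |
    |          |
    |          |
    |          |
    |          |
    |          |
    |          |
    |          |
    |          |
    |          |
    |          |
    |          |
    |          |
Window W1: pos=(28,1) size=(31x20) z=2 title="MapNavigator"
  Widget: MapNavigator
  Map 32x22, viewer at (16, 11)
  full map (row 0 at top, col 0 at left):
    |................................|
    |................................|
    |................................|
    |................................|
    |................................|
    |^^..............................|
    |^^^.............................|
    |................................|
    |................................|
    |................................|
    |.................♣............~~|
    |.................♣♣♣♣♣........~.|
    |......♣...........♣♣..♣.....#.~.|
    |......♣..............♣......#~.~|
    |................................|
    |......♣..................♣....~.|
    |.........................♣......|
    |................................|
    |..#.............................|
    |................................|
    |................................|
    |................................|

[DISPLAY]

                            ┃.........................
                            ┃.........................
                            ┃...............♣.........
                            ┃..............@♣♣♣♣♣.....
                            ┃....♣...........♣♣..♣....
                      ┏━━━━━┃....♣..............♣.....
                      ┃ Tetr┃.........................
                      ┠─────┃....♣..................♣.
                      ┃     ┃.......................♣.
                      ┃     ┃.........................
                      ┃     ┃#........................
                      ┃     ┗━━━━━━━━━━━━━━━━━━━━━━━━━
                      ┃          │                    
                      ┃          │                    
                      ┗━━━━━━━━━━━━━━━━━━━━━━━━━━━━━━━
                                                      
                                                      
                                                      
                                                      
                                                      
                                                      
                                                      
                                                      


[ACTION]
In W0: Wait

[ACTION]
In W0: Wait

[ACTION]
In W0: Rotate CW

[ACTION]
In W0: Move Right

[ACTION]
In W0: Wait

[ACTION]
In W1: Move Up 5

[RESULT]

                            ┃.........................
                            ┃.........................
                            ┃.........................
                            ┃^.............@..........
                            ┃.........................
                      ┏━━━━━┃.........................
                      ┃ Tetr┃.........................
                      ┠─────┃...............♣.........
                      ┃     ┃...............♣♣♣♣♣.....
                      ┃     ┃....♣...........♣♣..♣....
                      ┃     ┃....♣..............♣.....
                      ┃     ┗━━━━━━━━━━━━━━━━━━━━━━━━━
                      ┃          │                    
                      ┃          │                    
                      ┗━━━━━━━━━━━━━━━━━━━━━━━━━━━━━━━
                                                      
                                                      
                                                      
                                                      
                                                      
                                                      
                                                      
                                                      


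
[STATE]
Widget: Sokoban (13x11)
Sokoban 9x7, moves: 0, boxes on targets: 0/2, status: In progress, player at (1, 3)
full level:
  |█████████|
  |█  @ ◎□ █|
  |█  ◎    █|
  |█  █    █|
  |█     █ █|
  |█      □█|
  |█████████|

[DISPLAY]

█████████    
█  @ ◎□ █    
█  ◎    █    
█  █    █    
█     █ █    
█      □█    
█████████    
Moves: 0  0/2
             
             
             


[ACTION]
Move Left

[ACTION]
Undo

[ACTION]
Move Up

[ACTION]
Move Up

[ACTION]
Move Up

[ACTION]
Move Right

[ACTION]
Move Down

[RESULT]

█████████    
█    ◎□ █    
█  ◎@   █    
█  █    █    
█     █ █    
█      □█    
█████████    
Moves: 2  0/2
             
             
             


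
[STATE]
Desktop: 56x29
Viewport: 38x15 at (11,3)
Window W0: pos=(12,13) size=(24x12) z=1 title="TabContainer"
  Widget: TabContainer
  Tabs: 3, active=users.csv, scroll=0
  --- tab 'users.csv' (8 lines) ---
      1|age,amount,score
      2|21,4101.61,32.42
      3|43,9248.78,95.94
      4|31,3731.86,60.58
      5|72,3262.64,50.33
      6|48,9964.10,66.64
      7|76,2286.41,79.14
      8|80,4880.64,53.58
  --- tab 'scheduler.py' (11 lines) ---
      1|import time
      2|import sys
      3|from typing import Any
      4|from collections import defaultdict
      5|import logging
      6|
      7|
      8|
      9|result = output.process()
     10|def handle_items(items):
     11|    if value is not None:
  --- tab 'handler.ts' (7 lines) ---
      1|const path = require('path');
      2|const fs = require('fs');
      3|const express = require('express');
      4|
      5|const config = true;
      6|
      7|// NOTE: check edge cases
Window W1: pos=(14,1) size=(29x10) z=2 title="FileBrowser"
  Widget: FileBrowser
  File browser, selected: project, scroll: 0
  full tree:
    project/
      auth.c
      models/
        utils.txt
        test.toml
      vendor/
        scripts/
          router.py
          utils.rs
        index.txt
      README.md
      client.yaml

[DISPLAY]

   ┠───────────────────────────┨      
   ┃> [-] project/             ┃      
   ┃    auth.c                 ┃      
   ┃    [+] models/            ┃      
   ┃    [+] vendor/            ┃      
   ┃    README.md              ┃      
   ┃    client.yaml            ┃      
   ┗━━━━━━━━━━━━━━━━━━━━━━━━━━━┛      
                                      
                                      
 ┏━━━━━━━━━━━━━━━━━━━━━━┓             
 ┃ TabContainer         ┃             
 ┠──────────────────────┨             
 ┃[users.csv]│ scheduler┃             
 ┃──────────────────────┃             


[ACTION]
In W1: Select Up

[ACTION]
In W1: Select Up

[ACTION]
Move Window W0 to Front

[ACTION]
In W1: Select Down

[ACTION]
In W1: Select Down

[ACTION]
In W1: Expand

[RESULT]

   ┠───────────────────────────┨      
   ┃  [-] project/             ┃      
   ┃    auth.c                 ┃      
   ┃  > [-] models/            ┃      
   ┃      utils.txt            ┃      
   ┃      test.toml            ┃      
   ┃    [+] vendor/            ┃      
   ┗━━━━━━━━━━━━━━━━━━━━━━━━━━━┛      
                                      
                                      
 ┏━━━━━━━━━━━━━━━━━━━━━━┓             
 ┃ TabContainer         ┃             
 ┠──────────────────────┨             
 ┃[users.csv]│ scheduler┃             
 ┃──────────────────────┃             


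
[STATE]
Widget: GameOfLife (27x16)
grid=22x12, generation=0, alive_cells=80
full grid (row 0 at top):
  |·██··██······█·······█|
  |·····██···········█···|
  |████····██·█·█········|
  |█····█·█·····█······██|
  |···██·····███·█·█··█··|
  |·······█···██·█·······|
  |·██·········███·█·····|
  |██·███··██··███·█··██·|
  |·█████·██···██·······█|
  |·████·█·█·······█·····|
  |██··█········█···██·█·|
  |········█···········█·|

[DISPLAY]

Gen: 0                     
·██··██······█·······█     
·····██···········█···     
████····██·█·█········     
█····█·█·····█······██     
···██·····███·█·█··█··     
·······█···██·█·······     
·██·········███·█·····     
██·███··██··███·█··██·     
·█████·██···██·······█     
·████·█·█·······█·····     
██··█········█···██·█·     
········█···········█·     
                           
                           
                           


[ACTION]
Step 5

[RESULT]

Gen: 5                     
··█···················     
··██··················     
·█·██·████·█··█·······     
·····█···██·██·██·····     
········██···█··█·····     
···██···█·····██······     
·····█···█··█·········     
··█········█··········     
···███····█···███·····     
····█·█·········█·····     
·····█···█···███······     
······██·····█········     
                           
                           
                           


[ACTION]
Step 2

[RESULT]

Gen: 7                     
··██··················     
·········█··███·······     
···█·····███···██·····     
················█·····     
···██··█·█······█·····     
····██···█··████······     
···█·█·········█······     
··█··█·········██·····     
··██·██·······███·····     
···█··█······█··█·····     
·····█·█····██·█······     
······█······█········     
                           
                           
                           


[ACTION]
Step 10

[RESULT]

Gen: 17                    
······················     
······················     
······················     
······················     
······················     
··············█·······     
····███·····█·███·····     
··········██·█·███····     
····█··█·██·█··██·····     
·····███··█·█·········     
······················     
······················     
                           
                           
                           


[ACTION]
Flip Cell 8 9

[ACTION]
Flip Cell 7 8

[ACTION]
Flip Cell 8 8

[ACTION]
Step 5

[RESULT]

Gen: 22                    
······················     
······················     
······················     
······················     
············█·········     
····███····███········     
···█··█··███·███······     
···██····███·███······     
···██······██···█·····     
············████······     
·····█·█·····███······     
·······█··············     
                           
                           
                           


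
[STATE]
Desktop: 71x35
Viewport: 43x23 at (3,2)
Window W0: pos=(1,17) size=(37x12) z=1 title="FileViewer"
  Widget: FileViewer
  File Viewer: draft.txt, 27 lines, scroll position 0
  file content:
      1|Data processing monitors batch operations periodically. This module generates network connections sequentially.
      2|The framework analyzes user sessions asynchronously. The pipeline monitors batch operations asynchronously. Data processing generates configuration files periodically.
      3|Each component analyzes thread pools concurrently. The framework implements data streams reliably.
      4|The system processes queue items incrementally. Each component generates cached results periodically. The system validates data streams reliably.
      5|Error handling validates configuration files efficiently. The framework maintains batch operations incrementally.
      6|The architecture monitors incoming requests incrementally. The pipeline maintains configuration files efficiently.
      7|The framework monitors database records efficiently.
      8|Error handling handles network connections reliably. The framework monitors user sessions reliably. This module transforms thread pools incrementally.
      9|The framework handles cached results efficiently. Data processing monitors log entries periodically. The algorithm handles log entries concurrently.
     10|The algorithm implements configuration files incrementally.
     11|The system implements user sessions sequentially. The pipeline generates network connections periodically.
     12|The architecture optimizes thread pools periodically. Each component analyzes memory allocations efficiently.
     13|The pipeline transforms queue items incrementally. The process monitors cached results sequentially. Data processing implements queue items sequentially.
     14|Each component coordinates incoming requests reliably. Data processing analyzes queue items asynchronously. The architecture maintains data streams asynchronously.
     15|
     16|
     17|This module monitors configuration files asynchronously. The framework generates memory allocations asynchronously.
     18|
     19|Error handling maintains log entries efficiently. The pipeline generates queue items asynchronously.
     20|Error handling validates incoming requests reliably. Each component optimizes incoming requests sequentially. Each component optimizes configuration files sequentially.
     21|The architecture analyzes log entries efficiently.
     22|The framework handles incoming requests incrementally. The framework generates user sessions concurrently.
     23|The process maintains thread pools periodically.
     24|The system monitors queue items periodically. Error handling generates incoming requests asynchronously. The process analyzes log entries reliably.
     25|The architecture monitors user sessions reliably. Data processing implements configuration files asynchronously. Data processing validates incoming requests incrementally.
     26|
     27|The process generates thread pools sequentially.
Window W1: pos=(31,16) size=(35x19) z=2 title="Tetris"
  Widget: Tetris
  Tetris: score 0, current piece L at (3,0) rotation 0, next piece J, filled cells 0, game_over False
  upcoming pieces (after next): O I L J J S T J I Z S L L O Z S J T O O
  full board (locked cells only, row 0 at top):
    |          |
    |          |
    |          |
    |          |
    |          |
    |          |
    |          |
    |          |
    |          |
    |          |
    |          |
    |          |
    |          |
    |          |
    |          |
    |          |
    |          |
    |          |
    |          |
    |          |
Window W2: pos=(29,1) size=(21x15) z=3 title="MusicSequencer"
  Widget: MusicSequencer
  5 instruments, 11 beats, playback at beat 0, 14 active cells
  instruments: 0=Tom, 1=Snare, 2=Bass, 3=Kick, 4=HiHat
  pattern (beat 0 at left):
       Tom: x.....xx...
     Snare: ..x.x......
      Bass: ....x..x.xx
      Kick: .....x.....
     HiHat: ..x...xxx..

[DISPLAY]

                          ┃ MusicSequencer 
                          ┠────────────────
                          ┃      ▼123456789
                          ┃   Tom█·····██··
                          ┃ Snare··█·█·····
                          ┃  Bass····█··█·█
                          ┃  Kick·····█····
                          ┃ HiHat··█···███·
                          ┃                
                          ┃                
                          ┃                
                          ┃                
                          ┃                
                          ┗━━━━━━━━━━━━━━━━
                            ┏━━━━━━━━━━━━━━
━━━━━━━━━━━━━━━━━━━━━━━━━━━━┃ Tetris       
FileViewer                  ┠──────────────
────────────────────────────┃          │Nex
ata processing monitors batc┃          │█  
he framework analyzes user s┃          │███
ach component analyzes threa┃          │   
he system processes queue it┃          │   
rror handling validates conf┃          │   


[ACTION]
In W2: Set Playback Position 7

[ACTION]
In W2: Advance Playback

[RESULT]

                          ┃ MusicSequencer 
                          ┠────────────────
                          ┃      01234567▼9
                          ┃   Tom█·····██··
                          ┃ Snare··█·█·····
                          ┃  Bass····█··█·█
                          ┃  Kick·····█····
                          ┃ HiHat··█···███·
                          ┃                
                          ┃                
                          ┃                
                          ┃                
                          ┃                
                          ┗━━━━━━━━━━━━━━━━
                            ┏━━━━━━━━━━━━━━
━━━━━━━━━━━━━━━━━━━━━━━━━━━━┃ Tetris       
FileViewer                  ┠──────────────
────────────────────────────┃          │Nex
ata processing monitors batc┃          │█  
he framework analyzes user s┃          │███
ach component analyzes threa┃          │   
he system processes queue it┃          │   
rror handling validates conf┃          │   


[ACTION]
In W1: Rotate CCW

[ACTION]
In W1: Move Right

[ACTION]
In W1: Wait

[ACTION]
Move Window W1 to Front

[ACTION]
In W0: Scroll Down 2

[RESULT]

                          ┃ MusicSequencer 
                          ┠────────────────
                          ┃      01234567▼9
                          ┃   Tom█·····██··
                          ┃ Snare··█·█·····
                          ┃  Bass····█··█·█
                          ┃  Kick·····█····
                          ┃ HiHat··█···███·
                          ┃                
                          ┃                
                          ┃                
                          ┃                
                          ┃                
                          ┗━━━━━━━━━━━━━━━━
                            ┏━━━━━━━━━━━━━━
━━━━━━━━━━━━━━━━━━━━━━━━━━━━┃ Tetris       
FileViewer                  ┠──────────────
────────────────────────────┃          │Nex
ach component analyzes threa┃          │█  
he system processes queue it┃          │███
rror handling validates conf┃          │   
he architecture monitors inc┃          │   
he framework monitors databa┃          │   


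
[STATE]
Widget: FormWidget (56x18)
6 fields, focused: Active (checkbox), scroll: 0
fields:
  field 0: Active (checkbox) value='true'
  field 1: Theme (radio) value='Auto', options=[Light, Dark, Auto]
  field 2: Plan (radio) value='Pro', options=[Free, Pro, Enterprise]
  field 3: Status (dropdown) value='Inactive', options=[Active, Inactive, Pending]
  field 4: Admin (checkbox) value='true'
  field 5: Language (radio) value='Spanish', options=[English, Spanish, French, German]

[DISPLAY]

> Active:     [x]                                       
  Theme:      ( ) Light  ( ) Dark  (●) Auto             
  Plan:       ( ) Free  (●) Pro  ( ) Enterprise         
  Status:     [Inactive                               ▼]
  Admin:      [x]                                       
  Language:   ( ) English  (●) Spanish  ( ) French  ( ) 
                                                        
                                                        
                                                        
                                                        
                                                        
                                                        
                                                        
                                                        
                                                        
                                                        
                                                        
                                                        


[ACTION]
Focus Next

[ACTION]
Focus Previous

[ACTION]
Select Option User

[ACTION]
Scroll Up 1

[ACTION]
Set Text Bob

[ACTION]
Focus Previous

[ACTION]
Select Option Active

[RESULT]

  Active:     [x]                                       
  Theme:      ( ) Light  ( ) Dark  (●) Auto             
  Plan:       ( ) Free  (●) Pro  ( ) Enterprise         
  Status:     [Inactive                               ▼]
  Admin:      [x]                                       
> Language:   ( ) English  (●) Spanish  ( ) French  ( ) 
                                                        
                                                        
                                                        
                                                        
                                                        
                                                        
                                                        
                                                        
                                                        
                                                        
                                                        
                                                        
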